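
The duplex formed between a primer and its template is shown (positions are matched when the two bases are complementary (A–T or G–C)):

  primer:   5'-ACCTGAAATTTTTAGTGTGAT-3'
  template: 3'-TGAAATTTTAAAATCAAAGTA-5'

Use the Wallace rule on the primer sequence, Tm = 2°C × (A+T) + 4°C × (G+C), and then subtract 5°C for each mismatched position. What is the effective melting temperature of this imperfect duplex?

29°C

Primer base counts: A=6, T=9, G=4, C=2 → A+T=15, G+C=6
Perfect-match Tm = 2(15) + 4(6) = 30 + 24 = 54°C
Mismatches (positions where the bases are not complementary): 5 (at positions 3, 5, 9, 17, 19)
Effective Tm = 54 − 5×5 = 54 − 25 = 29°C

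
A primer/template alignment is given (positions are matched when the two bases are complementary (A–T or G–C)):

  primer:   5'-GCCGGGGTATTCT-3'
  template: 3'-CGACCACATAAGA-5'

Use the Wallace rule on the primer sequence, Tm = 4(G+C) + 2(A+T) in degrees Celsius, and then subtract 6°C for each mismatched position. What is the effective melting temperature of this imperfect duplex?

Primer base counts: A=1, T=4, G=5, C=3 → A+T=5, G+C=8
Perfect-match Tm = 2(5) + 4(8) = 10 + 32 = 42°C
Mismatches (positions where the bases are not complementary): 2 (at positions 3, 6)
Effective Tm = 42 − 2×6 = 42 − 12 = 30°C

30°C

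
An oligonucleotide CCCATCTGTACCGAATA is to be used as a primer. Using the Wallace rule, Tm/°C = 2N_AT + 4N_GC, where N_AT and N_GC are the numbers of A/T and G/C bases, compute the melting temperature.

Base counts: G=2, A=5, C=6, T=4
AT pairs contribute 9, GC pairs contribute 8.
Tm = 2×9 + 4×8 = 50°C

50°C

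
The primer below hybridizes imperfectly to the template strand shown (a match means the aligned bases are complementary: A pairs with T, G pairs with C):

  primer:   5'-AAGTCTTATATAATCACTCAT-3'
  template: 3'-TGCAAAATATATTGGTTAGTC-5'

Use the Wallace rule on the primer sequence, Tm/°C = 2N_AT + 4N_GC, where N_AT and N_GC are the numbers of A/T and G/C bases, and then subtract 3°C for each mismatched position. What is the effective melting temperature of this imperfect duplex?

37°C

Primer base counts: A=8, T=8, G=1, C=4 → A+T=16, G+C=5
Perfect-match Tm = 2(16) + 4(5) = 32 + 20 = 52°C
Mismatches (positions where the bases are not complementary): 5 (at positions 2, 5, 14, 17, 21)
Effective Tm = 52 − 5×3 = 52 − 15 = 37°C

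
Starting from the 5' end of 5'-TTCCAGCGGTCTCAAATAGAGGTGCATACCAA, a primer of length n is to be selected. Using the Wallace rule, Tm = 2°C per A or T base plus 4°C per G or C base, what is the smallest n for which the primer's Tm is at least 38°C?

n = 12

First 11 bases: TTCCAGCGGTC → Tm = 36°C (< 38°C)
First 12 bases: TTCCAGCGGTCT → Tm = 38°C (≥ 38°C)
Each additional base adds 2°C (A/T) or 4°C (G/C), so Tm is non-decreasing in n; n = 12 is the first length to reach 38°C.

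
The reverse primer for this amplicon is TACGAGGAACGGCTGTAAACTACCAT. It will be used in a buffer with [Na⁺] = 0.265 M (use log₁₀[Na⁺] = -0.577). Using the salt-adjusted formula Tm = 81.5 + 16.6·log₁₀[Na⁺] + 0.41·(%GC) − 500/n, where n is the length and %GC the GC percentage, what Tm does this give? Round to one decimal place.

71.6°C

Length n = 26. Scanning the sequence gives T=5, G=6, A=9, C=6.
G+C = 12, so %GC = 12/26 × 100 = 46.154%
Salt term: 16.6 × (-0.577) = -9.578
GC term: 0.41 × 46.154 = 18.923; length term: −500/26 = −19.231
Tm = 81.5 + (-9.578) + 18.923 − 19.231 = 71.614 → 71.6°C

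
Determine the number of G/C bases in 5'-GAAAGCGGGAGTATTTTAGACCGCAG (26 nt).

Counting bases: G=9, C=4, T=5, A=8
G+C = 9 + 4 = 13

13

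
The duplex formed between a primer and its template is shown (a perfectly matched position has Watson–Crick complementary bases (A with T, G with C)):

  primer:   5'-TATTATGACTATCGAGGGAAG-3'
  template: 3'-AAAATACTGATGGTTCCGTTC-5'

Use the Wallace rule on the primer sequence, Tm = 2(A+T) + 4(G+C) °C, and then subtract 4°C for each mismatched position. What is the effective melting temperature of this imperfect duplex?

Primer base counts: A=7, T=6, G=6, C=2 → A+T=13, G+C=8
Perfect-match Tm = 2(13) + 4(8) = 26 + 32 = 58°C
Mismatches (positions where the bases are not complementary): 4 (at positions 2, 12, 14, 18)
Effective Tm = 58 − 4×4 = 58 − 16 = 42°C

42°C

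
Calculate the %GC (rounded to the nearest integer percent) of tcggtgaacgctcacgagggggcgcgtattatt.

Counting bases: T=8, C=7, A=6, G=12
G+C = 12 + 7 = 19 out of 33 bases
%GC = 19/33 × 100 = 57.58% ≈ 58%

58%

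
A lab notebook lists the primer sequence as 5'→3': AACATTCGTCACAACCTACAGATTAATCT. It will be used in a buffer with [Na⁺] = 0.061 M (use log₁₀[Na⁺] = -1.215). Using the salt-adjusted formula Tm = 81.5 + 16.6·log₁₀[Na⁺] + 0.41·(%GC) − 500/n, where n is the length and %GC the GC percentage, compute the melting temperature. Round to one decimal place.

58.2°C

Length n = 29. Counting bases: C=8, T=8, A=11, G=2
G+C = 10, so %GC = 10/29 × 100 = 34.483%
Salt term: 16.6 × (-1.215) = -20.169
GC term: 0.41 × 34.483 = 14.138; length term: −500/29 = −17.241
Tm = 81.5 + (-20.169) + 14.138 − 17.241 = 58.228 → 58.2°C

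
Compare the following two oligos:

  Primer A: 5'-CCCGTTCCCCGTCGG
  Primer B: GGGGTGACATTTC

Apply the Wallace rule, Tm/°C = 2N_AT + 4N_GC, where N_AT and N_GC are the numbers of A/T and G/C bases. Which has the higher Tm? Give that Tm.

Primer A, 54°C

Primer A: A+T=3, G+C=12 → Tm = 2(3)+4(12) = 54°C
Primer B: A+T=6, G+C=7 → Tm = 2(6)+4(7) = 40°C
54°C vs 40°C → primer A is higher.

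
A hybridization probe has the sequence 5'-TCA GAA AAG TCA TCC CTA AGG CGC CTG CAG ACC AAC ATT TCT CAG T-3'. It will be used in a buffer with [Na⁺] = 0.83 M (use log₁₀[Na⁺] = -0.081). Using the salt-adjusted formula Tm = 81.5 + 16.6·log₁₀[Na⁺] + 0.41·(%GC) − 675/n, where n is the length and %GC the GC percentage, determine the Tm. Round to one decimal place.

85.1°C

Length n = 46. G=8, T=10, C=14, A=14
G+C = 22, so %GC = 22/46 × 100 = 47.826%
Salt term: 16.6 × (-0.081) = -1.345
GC term: 0.41 × 47.826 = 19.609; length term: −675/46 = −14.674
Tm = 81.5 + (-1.345) + 19.609 − 14.674 = 85.09 → 85.1°C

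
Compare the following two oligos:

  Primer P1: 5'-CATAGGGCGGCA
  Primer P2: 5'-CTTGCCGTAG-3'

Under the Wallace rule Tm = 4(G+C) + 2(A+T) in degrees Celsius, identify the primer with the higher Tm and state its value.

Primer P1: A+T=4, G+C=8 → Tm = 2(4)+4(8) = 40°C
Primer P2: A+T=4, G+C=6 → Tm = 2(4)+4(6) = 32°C
40°C vs 32°C → primer P1 is higher.

Primer P1, 40°C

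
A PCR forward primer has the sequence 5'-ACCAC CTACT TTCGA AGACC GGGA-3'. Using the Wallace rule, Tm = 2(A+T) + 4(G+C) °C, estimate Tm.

74°C

Base counts: C=8, G=5, T=4, A=7
AT pairs contribute 11, GC pairs contribute 13.
Tm = 4·13 + 2·11 = 52 + 22 = 74°C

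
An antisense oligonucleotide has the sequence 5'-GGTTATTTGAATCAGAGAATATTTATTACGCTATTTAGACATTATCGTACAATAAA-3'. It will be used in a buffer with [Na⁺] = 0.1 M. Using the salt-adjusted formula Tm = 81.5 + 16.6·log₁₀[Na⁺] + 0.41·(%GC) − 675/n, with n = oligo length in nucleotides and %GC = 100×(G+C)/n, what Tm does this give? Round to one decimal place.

Length n = 56. Scanning the sequence gives T=21, G=8, A=21, C=6.
G+C = 14, so %GC = 14/56 × 100 = 25%
Salt term: 16.6 × (-1) = -16.6
GC term: 0.41 × 25 = 10.25; length term: −675/56 = −12.054
Tm = 81.5 + (-16.6) + 10.25 − 12.054 = 63.096 → 63.1°C

63.1°C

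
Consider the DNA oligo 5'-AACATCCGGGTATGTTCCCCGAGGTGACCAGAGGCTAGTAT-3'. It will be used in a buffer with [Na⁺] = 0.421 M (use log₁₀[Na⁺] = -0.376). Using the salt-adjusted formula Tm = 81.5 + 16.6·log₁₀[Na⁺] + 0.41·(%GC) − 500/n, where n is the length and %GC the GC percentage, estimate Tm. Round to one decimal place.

85.1°C

Length n = 41. Base counts: T=9, G=12, C=10, A=10
G+C = 22, so %GC = 22/41 × 100 = 53.659%
Salt term: 16.6 × (-0.376) = -6.242
GC term: 0.41 × 53.659 = 22; length term: −500/41 = −12.195
Tm = 81.5 + (-6.242) + 22 − 12.195 = 85.063 → 85.1°C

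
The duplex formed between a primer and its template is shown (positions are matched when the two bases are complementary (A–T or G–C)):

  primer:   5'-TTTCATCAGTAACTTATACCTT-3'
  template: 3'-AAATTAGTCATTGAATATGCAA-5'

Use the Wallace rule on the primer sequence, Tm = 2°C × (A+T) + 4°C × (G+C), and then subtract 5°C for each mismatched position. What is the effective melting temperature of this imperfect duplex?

Primer base counts: A=6, T=10, G=1, C=5 → A+T=16, G+C=6
Perfect-match Tm = 2(16) + 4(6) = 32 + 24 = 56°C
Mismatches (positions where the bases are not complementary): 2 (at positions 4, 20)
Effective Tm = 56 − 2×5 = 56 − 10 = 46°C

46°C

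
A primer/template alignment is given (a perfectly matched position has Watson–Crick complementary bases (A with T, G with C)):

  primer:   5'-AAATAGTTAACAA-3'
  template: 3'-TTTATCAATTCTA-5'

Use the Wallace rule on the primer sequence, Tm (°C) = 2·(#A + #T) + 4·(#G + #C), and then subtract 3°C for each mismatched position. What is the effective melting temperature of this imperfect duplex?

Primer base counts: A=8, T=3, G=1, C=1 → A+T=11, G+C=2
Perfect-match Tm = 2(11) + 4(2) = 22 + 8 = 30°C
Mismatches (positions where the bases are not complementary): 2 (at positions 11, 13)
Effective Tm = 30 − 2×3 = 30 − 6 = 24°C

24°C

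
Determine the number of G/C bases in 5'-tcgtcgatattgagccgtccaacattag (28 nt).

13

Counting bases: A=7, G=6, C=7, T=8
G+C = 6 + 7 = 13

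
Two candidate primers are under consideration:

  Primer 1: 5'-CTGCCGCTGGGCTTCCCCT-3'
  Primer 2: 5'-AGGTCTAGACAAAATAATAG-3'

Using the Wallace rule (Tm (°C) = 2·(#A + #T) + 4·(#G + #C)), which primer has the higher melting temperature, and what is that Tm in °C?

Primer 1: A+T=5, G+C=14 → Tm = 2(5)+4(14) = 66°C
Primer 2: A+T=14, G+C=6 → Tm = 2(14)+4(6) = 52°C
66°C vs 52°C → primer 1 is higher.

Primer 1, 66°C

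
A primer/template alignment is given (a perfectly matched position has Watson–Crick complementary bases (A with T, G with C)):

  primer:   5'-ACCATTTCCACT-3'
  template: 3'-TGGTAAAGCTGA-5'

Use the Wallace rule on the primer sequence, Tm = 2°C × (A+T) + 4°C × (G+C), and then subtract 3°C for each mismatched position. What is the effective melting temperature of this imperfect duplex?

Primer base counts: A=3, T=4, G=0, C=5 → A+T=7, G+C=5
Perfect-match Tm = 2(7) + 4(5) = 14 + 20 = 34°C
Mismatches (positions where the bases are not complementary): 1 (at position 9)
Effective Tm = 34 − 1×3 = 34 − 3 = 31°C

31°C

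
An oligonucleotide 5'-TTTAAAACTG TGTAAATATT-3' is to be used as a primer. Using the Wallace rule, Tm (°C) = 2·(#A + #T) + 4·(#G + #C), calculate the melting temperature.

G=2, C=1, T=9, A=8
A+T = 17, G+C = 3
Tm = 2×17 + 4×3 = 46°C

46°C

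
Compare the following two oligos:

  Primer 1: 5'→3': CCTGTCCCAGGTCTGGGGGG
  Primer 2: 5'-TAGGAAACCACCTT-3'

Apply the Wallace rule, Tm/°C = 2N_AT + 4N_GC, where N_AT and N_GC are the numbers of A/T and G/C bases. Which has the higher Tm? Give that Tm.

Primer 1: A+T=5, G+C=15 → Tm = 2(5)+4(15) = 70°C
Primer 2: A+T=8, G+C=6 → Tm = 2(8)+4(6) = 40°C
70°C vs 40°C → primer 1 is higher.

Primer 1, 70°C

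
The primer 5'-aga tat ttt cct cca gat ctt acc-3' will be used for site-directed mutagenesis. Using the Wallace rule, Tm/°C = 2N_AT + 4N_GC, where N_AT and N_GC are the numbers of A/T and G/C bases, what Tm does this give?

66°C

Base counts: T=9, C=7, A=6, G=2
A+T = 15, G+C = 9
Tm = 2×15 + 4×9 = 66°C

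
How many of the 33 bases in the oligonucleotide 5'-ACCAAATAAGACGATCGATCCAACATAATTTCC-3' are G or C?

12

Scanning the sequence gives C=9, T=7, A=14, G=3.
Total G or C: 3 + 9 = 12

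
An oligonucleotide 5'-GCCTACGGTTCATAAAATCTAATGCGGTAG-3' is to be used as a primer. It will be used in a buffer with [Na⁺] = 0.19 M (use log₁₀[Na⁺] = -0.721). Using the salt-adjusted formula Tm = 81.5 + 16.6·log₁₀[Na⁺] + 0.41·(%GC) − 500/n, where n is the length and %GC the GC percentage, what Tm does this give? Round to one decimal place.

Length n = 30. Base counts: C=6, A=9, T=8, G=7
G+C = 13, so %GC = 13/30 × 100 = 43.333%
Salt term: 16.6 × (-0.721) = -11.969
GC term: 0.41 × 43.333 = 17.767; length term: −500/30 = −16.667
Tm = 81.5 + (-11.969) + 17.767 − 16.667 = 70.631 → 70.6°C

70.6°C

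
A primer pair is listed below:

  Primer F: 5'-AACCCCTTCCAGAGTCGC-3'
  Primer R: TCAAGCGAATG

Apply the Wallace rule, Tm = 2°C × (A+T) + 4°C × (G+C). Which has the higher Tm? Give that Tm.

Primer F: A+T=7, G+C=11 → Tm = 2(7)+4(11) = 58°C
Primer R: A+T=6, G+C=5 → Tm = 2(6)+4(5) = 32°C
58°C vs 32°C → primer F is higher.

Primer F, 58°C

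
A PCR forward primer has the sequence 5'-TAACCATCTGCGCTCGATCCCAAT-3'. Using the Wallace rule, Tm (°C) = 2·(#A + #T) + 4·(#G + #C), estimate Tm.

A=6, C=9, T=6, G=3
AT pairs contribute 12, GC pairs contribute 12.
Tm = 4·12 + 2·12 = 48 + 24 = 72°C

72°C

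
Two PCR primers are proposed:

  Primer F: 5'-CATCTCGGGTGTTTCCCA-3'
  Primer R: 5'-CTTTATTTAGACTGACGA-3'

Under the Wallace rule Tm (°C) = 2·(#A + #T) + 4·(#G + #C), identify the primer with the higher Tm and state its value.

Primer F, 56°C

Primer F: A+T=8, G+C=10 → Tm = 2(8)+4(10) = 56°C
Primer R: A+T=12, G+C=6 → Tm = 2(12)+4(6) = 48°C
56°C vs 48°C → primer F is higher.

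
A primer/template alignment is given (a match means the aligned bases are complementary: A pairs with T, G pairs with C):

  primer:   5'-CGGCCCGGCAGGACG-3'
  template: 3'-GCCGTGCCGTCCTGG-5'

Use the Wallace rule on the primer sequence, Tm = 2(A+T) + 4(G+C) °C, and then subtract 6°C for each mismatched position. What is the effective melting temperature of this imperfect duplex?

44°C

Primer base counts: A=2, T=0, G=7, C=6 → A+T=2, G+C=13
Perfect-match Tm = 2(2) + 4(13) = 4 + 52 = 56°C
Mismatches (positions where the bases are not complementary): 2 (at positions 5, 15)
Effective Tm = 56 − 2×6 = 56 − 12 = 44°C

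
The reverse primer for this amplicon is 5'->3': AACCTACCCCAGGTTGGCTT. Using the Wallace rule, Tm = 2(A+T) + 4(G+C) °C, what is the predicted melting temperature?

62°C

Scanning the sequence gives G=4, A=4, C=7, T=5.
So N_AT = 9 and N_GC = 11.
Tm = 4·11 + 2·9 = 44 + 18 = 62°C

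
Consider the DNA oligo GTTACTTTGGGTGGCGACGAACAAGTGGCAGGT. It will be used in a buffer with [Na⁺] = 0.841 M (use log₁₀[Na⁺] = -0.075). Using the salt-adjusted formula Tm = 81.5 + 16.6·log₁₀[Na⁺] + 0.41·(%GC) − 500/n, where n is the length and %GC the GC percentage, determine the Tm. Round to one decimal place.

Length n = 33. Base counts: G=13, A=7, C=5, T=8
G+C = 18, so %GC = 18/33 × 100 = 54.545%
Salt term: 16.6 × (-0.075) = -1.245
GC term: 0.41 × 54.545 = 22.363; length term: −500/33 = −15.152
Tm = 81.5 + (-1.245) + 22.363 − 15.152 = 87.466 → 87.5°C

87.5°C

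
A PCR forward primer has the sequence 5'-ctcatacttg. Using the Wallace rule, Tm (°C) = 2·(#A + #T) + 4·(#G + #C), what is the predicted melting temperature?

Counting bases: T=4, G=1, A=2, C=3
A+T = 6, G+C = 4
Tm = 2(6) + 4(4) = 12 + 16 = 28°C

28°C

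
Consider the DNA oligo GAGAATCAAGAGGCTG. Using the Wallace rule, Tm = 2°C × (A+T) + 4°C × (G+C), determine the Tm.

48°C

G=6, A=6, C=2, T=2
A+T = 8, G+C = 8
Tm = 2(8) + 4(8) = 16 + 32 = 48°C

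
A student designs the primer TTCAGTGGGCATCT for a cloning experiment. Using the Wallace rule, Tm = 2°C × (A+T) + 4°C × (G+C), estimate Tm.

42°C

Scanning the sequence gives T=5, A=2, C=3, G=4.
AT pairs contribute 7, GC pairs contribute 7.
Tm = 4·7 + 2·7 = 28 + 14 = 42°C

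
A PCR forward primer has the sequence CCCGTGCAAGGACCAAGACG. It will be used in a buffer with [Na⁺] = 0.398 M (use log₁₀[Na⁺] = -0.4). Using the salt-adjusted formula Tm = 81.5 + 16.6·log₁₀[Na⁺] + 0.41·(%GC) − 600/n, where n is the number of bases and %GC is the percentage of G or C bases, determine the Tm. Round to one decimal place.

71.5°C

Length n = 20. Scanning the sequence gives A=6, C=7, T=1, G=6.
G+C = 13, so %GC = 13/20 × 100 = 65%
Salt term: 16.6 × (-0.4) = -6.64
GC term: 0.41 × 65 = 26.65; length term: −600/20 = −30
Tm = 81.5 + (-6.64) + 26.65 − 30 = 71.51 → 71.5°C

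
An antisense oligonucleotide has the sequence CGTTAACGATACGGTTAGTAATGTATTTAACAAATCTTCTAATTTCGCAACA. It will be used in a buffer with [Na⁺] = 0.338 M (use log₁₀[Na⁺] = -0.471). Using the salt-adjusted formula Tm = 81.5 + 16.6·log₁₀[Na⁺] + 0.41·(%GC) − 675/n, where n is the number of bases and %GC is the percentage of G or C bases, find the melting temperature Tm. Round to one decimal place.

Length n = 52. Scanning the sequence gives C=9, G=7, T=18, A=18.
G+C = 16, so %GC = 16/52 × 100 = 30.769%
Salt term: 16.6 × (-0.471) = -7.819
GC term: 0.41 × 30.769 = 12.615; length term: −675/52 = −12.981
Tm = 81.5 + (-7.819) + 12.615 − 12.981 = 73.315 → 73.3°C

73.3°C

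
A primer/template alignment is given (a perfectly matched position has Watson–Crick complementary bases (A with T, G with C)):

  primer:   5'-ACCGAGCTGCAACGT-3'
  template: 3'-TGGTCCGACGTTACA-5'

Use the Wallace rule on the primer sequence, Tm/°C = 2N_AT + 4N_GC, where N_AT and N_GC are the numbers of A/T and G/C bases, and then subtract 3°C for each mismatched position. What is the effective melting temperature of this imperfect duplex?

39°C

Primer base counts: A=4, T=2, G=4, C=5 → A+T=6, G+C=9
Perfect-match Tm = 2(6) + 4(9) = 12 + 36 = 48°C
Mismatches (positions where the bases are not complementary): 3 (at positions 4, 5, 13)
Effective Tm = 48 − 3×3 = 48 − 9 = 39°C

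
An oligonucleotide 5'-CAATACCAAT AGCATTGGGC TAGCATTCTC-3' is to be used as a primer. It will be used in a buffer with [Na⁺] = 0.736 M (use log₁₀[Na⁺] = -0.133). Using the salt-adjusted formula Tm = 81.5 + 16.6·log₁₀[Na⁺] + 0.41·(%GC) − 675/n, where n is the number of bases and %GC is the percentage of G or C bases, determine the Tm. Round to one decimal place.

74.6°C

Length n = 30. Counting bases: C=8, T=8, G=5, A=9
G+C = 13, so %GC = 13/30 × 100 = 43.333%
Salt term: 16.6 × (-0.133) = -2.208
GC term: 0.41 × 43.333 = 17.767; length term: −675/30 = −22.5
Tm = 81.5 + (-2.208) + 17.767 − 22.5 = 74.559 → 74.6°C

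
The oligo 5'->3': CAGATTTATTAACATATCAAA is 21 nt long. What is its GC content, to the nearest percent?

Scanning the sequence gives G=1, T=7, A=10, C=3.
G+C = 1 + 3 = 4 out of 21 bases
%GC = 4/21 × 100 = 19.05% ≈ 19%

19%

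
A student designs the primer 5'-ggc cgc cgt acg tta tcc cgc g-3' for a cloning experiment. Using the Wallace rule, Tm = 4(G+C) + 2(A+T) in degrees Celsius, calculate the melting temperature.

76°C

A=2, C=9, G=7, T=4
AT pairs contribute 6, GC pairs contribute 16.
Tm = 2(6) + 4(16) = 12 + 64 = 76°C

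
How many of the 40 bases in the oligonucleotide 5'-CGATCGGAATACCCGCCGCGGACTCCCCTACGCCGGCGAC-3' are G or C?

29

Scanning the sequence gives C=18, T=4, A=7, G=11.
G+C = 11 + 18 = 29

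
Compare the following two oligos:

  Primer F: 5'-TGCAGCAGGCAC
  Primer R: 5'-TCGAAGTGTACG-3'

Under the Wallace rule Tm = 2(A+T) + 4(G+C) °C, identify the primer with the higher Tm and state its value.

Primer F: A+T=4, G+C=8 → Tm = 2(4)+4(8) = 40°C
Primer R: A+T=6, G+C=6 → Tm = 2(6)+4(6) = 36°C
40°C vs 36°C → primer F is higher.

Primer F, 40°C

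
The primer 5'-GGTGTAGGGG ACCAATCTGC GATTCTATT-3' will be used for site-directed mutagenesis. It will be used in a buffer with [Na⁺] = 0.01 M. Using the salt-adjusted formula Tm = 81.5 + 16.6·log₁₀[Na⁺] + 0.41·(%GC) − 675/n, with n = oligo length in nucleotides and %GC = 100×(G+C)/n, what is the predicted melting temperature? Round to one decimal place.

44.8°C

Length n = 29. Counting bases: C=5, A=6, G=9, T=9
G+C = 14, so %GC = 14/29 × 100 = 48.276%
Salt term: 16.6 × (-2) = -33.2
GC term: 0.41 × 48.276 = 19.793; length term: −675/29 = −23.276
Tm = 81.5 + (-33.2) + 19.793 − 23.276 = 44.817 → 44.8°C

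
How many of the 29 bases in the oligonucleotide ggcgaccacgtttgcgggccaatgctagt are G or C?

18

Scanning the sequence gives C=8, G=10, A=5, T=6.
Total G or C: 10 + 8 = 18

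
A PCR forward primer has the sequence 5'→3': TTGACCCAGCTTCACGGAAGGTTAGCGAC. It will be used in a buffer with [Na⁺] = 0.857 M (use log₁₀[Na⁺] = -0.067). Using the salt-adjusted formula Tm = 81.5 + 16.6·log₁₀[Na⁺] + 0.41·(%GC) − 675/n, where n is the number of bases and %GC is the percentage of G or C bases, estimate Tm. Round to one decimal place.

Length n = 29. Counting bases: C=8, A=7, T=6, G=8
G+C = 16, so %GC = 16/29 × 100 = 55.172%
Salt term: 16.6 × (-0.067) = -1.112
GC term: 0.41 × 55.172 = 22.621; length term: −675/29 = −23.276
Tm = 81.5 + (-1.112) + 22.621 − 23.276 = 79.733 → 79.7°C

79.7°C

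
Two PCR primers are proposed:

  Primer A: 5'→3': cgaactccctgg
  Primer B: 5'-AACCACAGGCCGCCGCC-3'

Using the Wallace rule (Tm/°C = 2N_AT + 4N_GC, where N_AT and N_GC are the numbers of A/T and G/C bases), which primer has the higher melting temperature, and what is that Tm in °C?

Primer A: A+T=4, G+C=8 → Tm = 2(4)+4(8) = 40°C
Primer B: A+T=4, G+C=13 → Tm = 2(4)+4(13) = 60°C
40°C vs 60°C → primer B is higher.

Primer B, 60°C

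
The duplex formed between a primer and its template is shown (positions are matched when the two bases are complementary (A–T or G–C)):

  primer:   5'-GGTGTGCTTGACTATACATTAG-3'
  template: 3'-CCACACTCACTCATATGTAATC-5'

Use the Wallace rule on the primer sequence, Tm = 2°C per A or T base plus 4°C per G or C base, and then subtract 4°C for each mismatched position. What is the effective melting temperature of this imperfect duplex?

Primer base counts: A=5, T=8, G=6, C=3 → A+T=13, G+C=9
Perfect-match Tm = 2(13) + 4(9) = 26 + 36 = 62°C
Mismatches (positions where the bases are not complementary): 3 (at positions 7, 8, 12)
Effective Tm = 62 − 3×4 = 62 − 12 = 50°C

50°C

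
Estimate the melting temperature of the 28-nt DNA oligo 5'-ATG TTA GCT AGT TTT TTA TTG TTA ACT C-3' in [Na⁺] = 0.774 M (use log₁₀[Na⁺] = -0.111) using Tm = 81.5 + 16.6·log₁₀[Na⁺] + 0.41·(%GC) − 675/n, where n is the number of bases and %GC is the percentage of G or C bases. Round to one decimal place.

Length n = 28. Scanning the sequence gives C=3, G=4, T=15, A=6.
G+C = 7, so %GC = 7/28 × 100 = 25%
Salt term: 16.6 × (-0.111) = -1.843
GC term: 0.41 × 25 = 10.25; length term: −675/28 = −24.107
Tm = 81.5 + (-1.843) + 10.25 − 24.107 = 65.8 → 65.8°C

65.8°C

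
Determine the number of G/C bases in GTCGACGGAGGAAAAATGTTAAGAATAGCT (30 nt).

12

Scanning the sequence gives T=6, A=12, G=9, C=3.
G+C = 9 + 3 = 12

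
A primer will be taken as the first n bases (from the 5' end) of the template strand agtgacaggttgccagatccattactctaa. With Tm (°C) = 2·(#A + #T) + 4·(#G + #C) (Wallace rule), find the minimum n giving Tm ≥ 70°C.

First 23 bases: AGTGACAGGTTGCCAGATCCATT → Tm = 68°C (< 70°C)
First 24 bases: AGTGACAGGTTGCCAGATCCATTA → Tm = 70°C (≥ 70°C)
Each additional base adds 2°C (A/T) or 4°C (G/C), so Tm is non-decreasing in n; n = 24 is the first length to reach 70°C.

n = 24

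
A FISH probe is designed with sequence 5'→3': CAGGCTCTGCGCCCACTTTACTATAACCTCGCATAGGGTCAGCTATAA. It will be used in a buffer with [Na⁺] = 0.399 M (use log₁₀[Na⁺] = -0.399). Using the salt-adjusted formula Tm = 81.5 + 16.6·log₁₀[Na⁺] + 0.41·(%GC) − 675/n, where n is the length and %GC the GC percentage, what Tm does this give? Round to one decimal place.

81.3°C

Length n = 48. G=9, T=12, C=15, A=12
G+C = 24, so %GC = 24/48 × 100 = 50%
Salt term: 16.6 × (-0.399) = -6.623
GC term: 0.41 × 50 = 20.5; length term: −675/48 = −14.062
Tm = 81.5 + (-6.623) + 20.5 − 14.062 = 81.315 → 81.3°C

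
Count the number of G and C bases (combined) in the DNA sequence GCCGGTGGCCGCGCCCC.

Counting bases: A=0, T=1, C=9, G=7
Total G or C: 7 + 9 = 16

16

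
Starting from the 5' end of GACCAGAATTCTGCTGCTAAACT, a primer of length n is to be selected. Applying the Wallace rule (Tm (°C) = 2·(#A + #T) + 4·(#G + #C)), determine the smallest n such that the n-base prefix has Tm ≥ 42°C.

n = 14

First 13 bases: GACCAGAATTCTG → Tm = 38°C (< 42°C)
First 14 bases: GACCAGAATTCTGC → Tm = 42°C (≥ 42°C)
Each additional base adds 2°C (A/T) or 4°C (G/C), so Tm is non-decreasing in n; n = 14 is the first length to reach 42°C.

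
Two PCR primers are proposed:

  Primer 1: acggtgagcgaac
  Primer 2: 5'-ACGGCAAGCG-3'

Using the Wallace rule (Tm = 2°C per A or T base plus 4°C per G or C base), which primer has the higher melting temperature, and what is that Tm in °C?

Primer 1, 42°C

Primer 1: A+T=5, G+C=8 → Tm = 2(5)+4(8) = 42°C
Primer 2: A+T=3, G+C=7 → Tm = 2(3)+4(7) = 34°C
42°C vs 34°C → primer 1 is higher.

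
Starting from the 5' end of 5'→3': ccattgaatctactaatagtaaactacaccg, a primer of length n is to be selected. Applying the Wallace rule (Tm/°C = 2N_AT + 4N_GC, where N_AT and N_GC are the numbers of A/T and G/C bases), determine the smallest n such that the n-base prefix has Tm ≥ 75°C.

First 28 bases: CCATTGAATCTACTAATAGTAAACTACA → Tm = 72°C (< 75°C)
First 29 bases: CCATTGAATCTACTAATAGTAAACTACAC → Tm = 76°C (≥ 75°C)
Each additional base adds 2°C (A/T) or 4°C (G/C), so Tm is non-decreasing in n; n = 29 is the first length to reach 75°C.

n = 29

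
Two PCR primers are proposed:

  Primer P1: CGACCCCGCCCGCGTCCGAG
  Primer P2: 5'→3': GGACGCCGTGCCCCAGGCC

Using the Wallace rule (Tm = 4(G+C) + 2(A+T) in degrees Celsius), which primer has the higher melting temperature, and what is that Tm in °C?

Primer P1, 74°C

Primer P1: A+T=3, G+C=17 → Tm = 2(3)+4(17) = 74°C
Primer P2: A+T=3, G+C=16 → Tm = 2(3)+4(16) = 70°C
74°C vs 70°C → primer P1 is higher.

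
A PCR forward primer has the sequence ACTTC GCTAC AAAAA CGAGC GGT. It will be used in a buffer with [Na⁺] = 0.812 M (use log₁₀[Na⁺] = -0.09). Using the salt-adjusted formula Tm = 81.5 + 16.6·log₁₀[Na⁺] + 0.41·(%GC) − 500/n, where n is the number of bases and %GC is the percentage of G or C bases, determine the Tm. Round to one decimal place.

77.9°C

Length n = 23. Base counts: C=6, T=4, A=8, G=5
G+C = 11, so %GC = 11/23 × 100 = 47.826%
Salt term: 16.6 × (-0.09) = -1.494
GC term: 0.41 × 47.826 = 19.609; length term: −500/23 = −21.739
Tm = 81.5 + (-1.494) + 19.609 − 21.739 = 77.876 → 77.9°C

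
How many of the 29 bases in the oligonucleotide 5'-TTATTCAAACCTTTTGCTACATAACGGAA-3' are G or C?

Scanning the sequence gives A=10, G=3, C=6, T=10.
Total G or C: 3 + 6 = 9

9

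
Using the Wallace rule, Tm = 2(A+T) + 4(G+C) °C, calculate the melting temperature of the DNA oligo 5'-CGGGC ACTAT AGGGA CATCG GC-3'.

Base counts: T=3, C=6, A=5, G=8
So N_AT = 8 and N_GC = 14.
Tm = 4·14 + 2·8 = 56 + 16 = 72°C

72°C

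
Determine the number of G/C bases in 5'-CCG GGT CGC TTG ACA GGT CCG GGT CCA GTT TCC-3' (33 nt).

Counting bases: G=11, T=8, A=3, C=11
Total G or C: 11 + 11 = 22

22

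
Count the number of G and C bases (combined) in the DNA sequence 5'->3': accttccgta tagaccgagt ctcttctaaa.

13

Counting bases: G=4, A=8, T=9, C=9
Total G or C: 4 + 9 = 13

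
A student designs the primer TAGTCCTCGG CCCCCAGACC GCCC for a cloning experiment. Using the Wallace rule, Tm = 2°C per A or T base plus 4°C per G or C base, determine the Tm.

Counting bases: A=3, T=3, G=5, C=13
So N_AT = 6 and N_GC = 18.
Tm = 4·18 + 2·6 = 72 + 12 = 84°C

84°C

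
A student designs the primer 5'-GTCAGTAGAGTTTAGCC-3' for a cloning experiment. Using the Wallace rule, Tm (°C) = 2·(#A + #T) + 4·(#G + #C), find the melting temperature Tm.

Scanning the sequence gives T=5, A=4, C=3, G=5.
So N_AT = 9 and N_GC = 8.
Tm = 2×9 + 4×8 = 50°C

50°C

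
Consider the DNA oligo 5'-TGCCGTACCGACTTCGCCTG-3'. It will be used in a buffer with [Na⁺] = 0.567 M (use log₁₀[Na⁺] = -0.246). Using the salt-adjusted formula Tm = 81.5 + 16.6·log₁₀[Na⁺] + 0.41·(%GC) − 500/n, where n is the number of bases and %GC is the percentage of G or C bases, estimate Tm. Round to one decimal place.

79.1°C

Length n = 20. Counting bases: C=8, G=5, T=5, A=2
G+C = 13, so %GC = 13/20 × 100 = 65%
Salt term: 16.6 × (-0.246) = -4.084
GC term: 0.41 × 65 = 26.65; length term: −500/20 = −25
Tm = 81.5 + (-4.084) + 26.65 − 25 = 79.066 → 79.1°C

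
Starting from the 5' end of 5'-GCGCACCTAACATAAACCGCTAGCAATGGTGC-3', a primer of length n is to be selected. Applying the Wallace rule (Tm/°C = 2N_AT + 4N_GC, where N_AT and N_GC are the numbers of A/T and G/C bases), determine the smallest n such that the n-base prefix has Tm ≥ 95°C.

n = 32

First 31 bases: GCGCACCTAACATAAACCGCTAGCAATGGTG → Tm = 94°C (< 95°C)
First 32 bases: GCGCACCTAACATAAACCGCTAGCAATGGTGC → Tm = 98°C (≥ 95°C)
Since every base adds ≥2°C, Tm only increases with n, so the threshold is first crossed at n = 32.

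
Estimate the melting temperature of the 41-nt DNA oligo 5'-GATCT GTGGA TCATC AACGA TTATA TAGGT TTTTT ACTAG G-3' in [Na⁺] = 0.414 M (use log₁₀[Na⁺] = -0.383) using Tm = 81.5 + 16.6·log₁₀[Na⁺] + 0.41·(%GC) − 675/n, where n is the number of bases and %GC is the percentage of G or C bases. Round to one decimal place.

72.7°C

Length n = 41. Base counts: G=9, A=11, T=16, C=5
G+C = 14, so %GC = 14/41 × 100 = 34.146%
Salt term: 16.6 × (-0.383) = -6.358
GC term: 0.41 × 34.146 = 14; length term: −675/41 = −16.463
Tm = 81.5 + (-6.358) + 14 − 16.463 = 72.679 → 72.7°C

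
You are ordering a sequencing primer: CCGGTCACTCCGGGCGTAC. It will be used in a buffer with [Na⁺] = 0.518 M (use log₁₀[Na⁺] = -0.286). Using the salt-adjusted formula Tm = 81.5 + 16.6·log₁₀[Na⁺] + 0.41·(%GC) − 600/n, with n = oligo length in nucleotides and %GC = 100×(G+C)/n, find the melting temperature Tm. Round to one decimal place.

Length n = 19. Counting bases: G=6, C=8, T=3, A=2
G+C = 14, so %GC = 14/19 × 100 = 73.684%
Salt term: 16.6 × (-0.286) = -4.748
GC term: 0.41 × 73.684 = 30.21; length term: −600/19 = −31.579
Tm = 81.5 + (-4.748) + 30.21 − 31.579 = 75.383 → 75.4°C

75.4°C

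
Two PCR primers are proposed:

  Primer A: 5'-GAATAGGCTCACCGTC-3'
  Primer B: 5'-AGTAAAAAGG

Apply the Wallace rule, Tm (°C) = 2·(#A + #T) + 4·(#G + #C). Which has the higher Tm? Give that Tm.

Primer A: A+T=7, G+C=9 → Tm = 2(7)+4(9) = 50°C
Primer B: A+T=7, G+C=3 → Tm = 2(7)+4(3) = 26°C
50°C vs 26°C → primer A is higher.

Primer A, 50°C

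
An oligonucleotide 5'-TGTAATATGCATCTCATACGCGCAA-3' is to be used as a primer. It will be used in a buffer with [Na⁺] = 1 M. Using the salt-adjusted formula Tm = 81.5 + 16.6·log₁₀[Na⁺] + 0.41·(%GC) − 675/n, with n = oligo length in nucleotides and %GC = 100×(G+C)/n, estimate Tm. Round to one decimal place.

Length n = 25. Counting bases: T=7, C=6, G=4, A=8
G+C = 10, so %GC = 10/25 × 100 = 40%
Salt term: 16.6 × (0) = 0
GC term: 0.41 × 40 = 16.4; length term: −675/25 = −27
Tm = 81.5 + (0) + 16.4 − 27 = 70.9 → 70.9°C

70.9°C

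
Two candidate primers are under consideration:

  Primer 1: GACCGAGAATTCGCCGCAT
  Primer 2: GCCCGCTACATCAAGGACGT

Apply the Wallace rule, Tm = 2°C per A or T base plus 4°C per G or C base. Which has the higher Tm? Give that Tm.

Primer 1: A+T=8, G+C=11 → Tm = 2(8)+4(11) = 60°C
Primer 2: A+T=8, G+C=12 → Tm = 2(8)+4(12) = 64°C
60°C vs 64°C → primer 2 is higher.

Primer 2, 64°C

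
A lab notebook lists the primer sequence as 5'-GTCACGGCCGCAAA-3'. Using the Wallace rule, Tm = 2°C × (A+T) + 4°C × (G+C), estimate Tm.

Base counts: A=4, C=5, G=4, T=1
A+T = 5, G+C = 9
Tm = 2(5) + 4(9) = 10 + 36 = 46°C

46°C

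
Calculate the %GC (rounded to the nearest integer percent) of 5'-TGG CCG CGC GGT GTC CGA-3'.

78%

Base counts: A=1, T=3, G=8, C=6
G+C = 8 + 6 = 14 out of 18 bases
%GC = 14/18 × 100 = 77.78% ≈ 78%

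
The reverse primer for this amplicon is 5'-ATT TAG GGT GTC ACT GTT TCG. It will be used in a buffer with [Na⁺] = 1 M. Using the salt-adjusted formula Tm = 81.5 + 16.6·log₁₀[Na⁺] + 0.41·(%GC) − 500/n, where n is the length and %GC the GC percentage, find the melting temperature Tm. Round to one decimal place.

75.3°C

Length n = 21. Scanning the sequence gives G=6, A=3, T=9, C=3.
G+C = 9, so %GC = 9/21 × 100 = 42.857%
Salt term: 16.6 × (0) = 0
GC term: 0.41 × 42.857 = 17.571; length term: −500/21 = −23.81
Tm = 81.5 + (0) + 17.571 − 23.81 = 75.261 → 75.3°C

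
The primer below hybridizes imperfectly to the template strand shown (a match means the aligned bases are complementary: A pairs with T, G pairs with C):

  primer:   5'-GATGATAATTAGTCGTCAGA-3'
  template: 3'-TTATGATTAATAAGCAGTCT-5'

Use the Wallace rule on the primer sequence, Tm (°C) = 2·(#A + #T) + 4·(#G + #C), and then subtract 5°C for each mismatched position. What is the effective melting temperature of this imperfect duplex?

Primer base counts: A=7, T=6, G=5, C=2 → A+T=13, G+C=7
Perfect-match Tm = 2(13) + 4(7) = 26 + 28 = 54°C
Mismatches (positions where the bases are not complementary): 4 (at positions 1, 4, 5, 12)
Effective Tm = 54 − 4×5 = 54 − 20 = 34°C

34°C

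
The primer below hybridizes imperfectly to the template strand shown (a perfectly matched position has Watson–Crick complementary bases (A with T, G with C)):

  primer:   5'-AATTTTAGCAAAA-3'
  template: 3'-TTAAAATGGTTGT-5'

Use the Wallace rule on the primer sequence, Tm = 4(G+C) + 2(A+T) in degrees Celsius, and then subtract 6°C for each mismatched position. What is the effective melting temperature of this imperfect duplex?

Primer base counts: A=7, T=4, G=1, C=1 → A+T=11, G+C=2
Perfect-match Tm = 2(11) + 4(2) = 22 + 8 = 30°C
Mismatches (positions where the bases are not complementary): 2 (at positions 8, 12)
Effective Tm = 30 − 2×6 = 30 − 12 = 18°C

18°C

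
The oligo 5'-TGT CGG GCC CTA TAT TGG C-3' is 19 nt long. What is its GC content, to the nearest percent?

58%

Scanning the sequence gives C=5, T=6, A=2, G=6.
G+C = 6 + 5 = 11 out of 19 bases
%GC = 11/19 × 100 = 57.89% ≈ 58%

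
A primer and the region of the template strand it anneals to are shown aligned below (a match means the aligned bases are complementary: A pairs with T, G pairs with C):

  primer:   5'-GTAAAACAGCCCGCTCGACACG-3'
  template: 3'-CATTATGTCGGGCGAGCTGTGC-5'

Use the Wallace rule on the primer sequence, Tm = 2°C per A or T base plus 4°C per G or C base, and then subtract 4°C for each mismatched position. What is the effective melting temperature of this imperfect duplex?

Primer base counts: A=7, T=2, G=5, C=8 → A+T=9, G+C=13
Perfect-match Tm = 2(9) + 4(13) = 18 + 52 = 70°C
Mismatches (positions where the bases are not complementary): 1 (at position 5)
Effective Tm = 70 − 1×4 = 70 − 4 = 66°C

66°C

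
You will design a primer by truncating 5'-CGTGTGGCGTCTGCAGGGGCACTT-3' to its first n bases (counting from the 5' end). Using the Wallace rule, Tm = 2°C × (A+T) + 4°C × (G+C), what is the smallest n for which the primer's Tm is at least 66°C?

First 18 bases: CGTGTGGCGTCTGCAGGG → Tm = 62°C (< 66°C)
First 19 bases: CGTGTGGCGTCTGCAGGGG → Tm = 66°C (≥ 66°C)
Since every base adds ≥2°C, Tm only increases with n, so the threshold is first crossed at n = 19.

n = 19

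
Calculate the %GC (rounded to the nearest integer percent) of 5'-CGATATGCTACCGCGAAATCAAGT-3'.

46%

C=6, T=5, G=5, A=8
G+C = 5 + 6 = 11 out of 24 bases
%GC = 11/24 × 100 = 45.83% ≈ 46%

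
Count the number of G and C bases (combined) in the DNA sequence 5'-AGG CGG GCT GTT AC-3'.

9

T=3, A=2, G=6, C=3
Total G or C: 6 + 3 = 9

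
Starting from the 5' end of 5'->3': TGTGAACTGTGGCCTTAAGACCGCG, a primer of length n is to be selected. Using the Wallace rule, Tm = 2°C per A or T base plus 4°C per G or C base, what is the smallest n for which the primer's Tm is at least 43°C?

First 13 bases: TGTGAACTGTGGC → Tm = 40°C (< 43°C)
First 14 bases: TGTGAACTGTGGCC → Tm = 44°C (≥ 43°C)
Each additional base adds 2°C (A/T) or 4°C (G/C), so Tm is non-decreasing in n; n = 14 is the first length to reach 43°C.

n = 14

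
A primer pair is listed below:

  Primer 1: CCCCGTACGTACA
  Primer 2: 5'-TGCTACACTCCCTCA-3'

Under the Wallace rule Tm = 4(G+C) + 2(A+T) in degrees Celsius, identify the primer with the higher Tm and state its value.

Primer 1: A+T=5, G+C=8 → Tm = 2(5)+4(8) = 42°C
Primer 2: A+T=7, G+C=8 → Tm = 2(7)+4(8) = 46°C
42°C vs 46°C → primer 2 is higher.

Primer 2, 46°C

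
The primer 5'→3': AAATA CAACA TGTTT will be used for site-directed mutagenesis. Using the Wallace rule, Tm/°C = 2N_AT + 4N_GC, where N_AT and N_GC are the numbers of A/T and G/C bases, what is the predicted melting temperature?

Counting bases: A=7, C=2, T=5, G=1
A+T = 12, G+C = 3
Tm = 2×12 + 4×3 = 36°C

36°C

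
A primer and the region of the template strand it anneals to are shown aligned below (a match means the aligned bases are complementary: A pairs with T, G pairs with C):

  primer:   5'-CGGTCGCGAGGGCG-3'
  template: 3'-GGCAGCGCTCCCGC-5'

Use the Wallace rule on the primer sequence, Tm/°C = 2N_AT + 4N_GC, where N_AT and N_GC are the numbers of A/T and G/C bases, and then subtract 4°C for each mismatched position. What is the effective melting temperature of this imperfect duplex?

Primer base counts: A=1, T=1, G=8, C=4 → A+T=2, G+C=12
Perfect-match Tm = 2(2) + 4(12) = 4 + 48 = 52°C
Mismatches (positions where the bases are not complementary): 1 (at position 2)
Effective Tm = 52 − 1×4 = 52 − 4 = 48°C

48°C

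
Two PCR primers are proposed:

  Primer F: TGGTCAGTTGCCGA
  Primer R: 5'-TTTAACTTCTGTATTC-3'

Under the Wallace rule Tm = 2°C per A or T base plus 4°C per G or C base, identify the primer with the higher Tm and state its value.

Primer F, 44°C

Primer F: A+T=6, G+C=8 → Tm = 2(6)+4(8) = 44°C
Primer R: A+T=12, G+C=4 → Tm = 2(12)+4(4) = 40°C
44°C vs 40°C → primer F is higher.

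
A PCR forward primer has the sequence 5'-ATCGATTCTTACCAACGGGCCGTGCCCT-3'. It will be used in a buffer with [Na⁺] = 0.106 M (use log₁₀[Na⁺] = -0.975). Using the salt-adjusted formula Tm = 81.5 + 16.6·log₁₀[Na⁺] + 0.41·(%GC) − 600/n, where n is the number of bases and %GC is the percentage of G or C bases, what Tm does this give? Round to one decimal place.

67.3°C

Length n = 28. C=10, A=5, G=6, T=7
G+C = 16, so %GC = 16/28 × 100 = 57.143%
Salt term: 16.6 × (-0.975) = -16.185
GC term: 0.41 × 57.143 = 23.429; length term: −600/28 = −21.429
Tm = 81.5 + (-16.185) + 23.429 − 21.429 = 67.315 → 67.3°C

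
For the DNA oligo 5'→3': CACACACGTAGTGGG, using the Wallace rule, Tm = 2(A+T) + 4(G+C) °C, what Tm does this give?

48°C

Counting bases: A=4, G=5, C=4, T=2
AT pairs contribute 6, GC pairs contribute 9.
Tm = 2(6) + 4(9) = 12 + 36 = 48°C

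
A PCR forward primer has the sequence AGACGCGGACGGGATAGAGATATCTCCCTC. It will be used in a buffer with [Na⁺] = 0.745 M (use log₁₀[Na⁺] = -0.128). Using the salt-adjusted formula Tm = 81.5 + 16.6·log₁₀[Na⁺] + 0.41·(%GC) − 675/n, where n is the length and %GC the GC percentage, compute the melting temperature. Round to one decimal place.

80.1°C

Length n = 30. Base counts: T=5, G=9, A=8, C=8
G+C = 17, so %GC = 17/30 × 100 = 56.667%
Salt term: 16.6 × (-0.128) = -2.125
GC term: 0.41 × 56.667 = 23.233; length term: −675/30 = −22.5
Tm = 81.5 + (-2.125) + 23.233 − 22.5 = 80.108 → 80.1°C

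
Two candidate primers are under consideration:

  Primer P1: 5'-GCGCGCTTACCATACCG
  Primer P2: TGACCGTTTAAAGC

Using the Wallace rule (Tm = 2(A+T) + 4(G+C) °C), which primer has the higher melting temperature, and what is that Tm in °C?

Primer P1, 56°C

Primer P1: A+T=6, G+C=11 → Tm = 2(6)+4(11) = 56°C
Primer P2: A+T=8, G+C=6 → Tm = 2(8)+4(6) = 40°C
56°C vs 40°C → primer P1 is higher.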